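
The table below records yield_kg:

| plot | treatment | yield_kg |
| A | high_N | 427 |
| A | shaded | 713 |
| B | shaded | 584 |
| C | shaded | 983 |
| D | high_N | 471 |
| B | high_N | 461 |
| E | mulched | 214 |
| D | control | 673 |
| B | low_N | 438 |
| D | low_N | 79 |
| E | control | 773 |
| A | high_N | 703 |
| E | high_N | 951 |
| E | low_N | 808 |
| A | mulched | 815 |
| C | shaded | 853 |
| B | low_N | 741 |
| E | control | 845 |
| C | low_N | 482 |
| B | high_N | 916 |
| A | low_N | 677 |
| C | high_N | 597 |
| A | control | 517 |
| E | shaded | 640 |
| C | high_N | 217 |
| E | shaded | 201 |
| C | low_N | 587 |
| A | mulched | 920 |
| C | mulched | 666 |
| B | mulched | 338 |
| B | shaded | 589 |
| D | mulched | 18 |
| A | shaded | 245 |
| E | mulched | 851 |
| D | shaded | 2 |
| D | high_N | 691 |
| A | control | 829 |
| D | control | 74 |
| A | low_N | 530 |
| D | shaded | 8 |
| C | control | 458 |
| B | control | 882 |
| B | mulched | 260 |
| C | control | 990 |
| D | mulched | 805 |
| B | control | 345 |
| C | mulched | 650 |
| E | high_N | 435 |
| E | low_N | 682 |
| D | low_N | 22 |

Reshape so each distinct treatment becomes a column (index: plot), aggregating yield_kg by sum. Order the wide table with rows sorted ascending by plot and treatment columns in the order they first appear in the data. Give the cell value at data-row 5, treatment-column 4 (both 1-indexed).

With rows sorted ascending by plot, row 5 is plot=E. treatment columns in first-appearance order: high_N, shaded, mulched, control, low_N; column 4 is control.
Long rows with plot=E, treatment=control: 773 + 845 = 1618.

1618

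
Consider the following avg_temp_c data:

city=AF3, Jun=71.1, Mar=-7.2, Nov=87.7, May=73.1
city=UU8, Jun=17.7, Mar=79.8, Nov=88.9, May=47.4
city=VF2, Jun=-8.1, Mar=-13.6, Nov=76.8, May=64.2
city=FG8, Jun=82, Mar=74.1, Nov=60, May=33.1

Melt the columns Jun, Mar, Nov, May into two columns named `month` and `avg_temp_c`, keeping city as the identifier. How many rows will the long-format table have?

4 city values × 4 melted columns = 16 rows.

16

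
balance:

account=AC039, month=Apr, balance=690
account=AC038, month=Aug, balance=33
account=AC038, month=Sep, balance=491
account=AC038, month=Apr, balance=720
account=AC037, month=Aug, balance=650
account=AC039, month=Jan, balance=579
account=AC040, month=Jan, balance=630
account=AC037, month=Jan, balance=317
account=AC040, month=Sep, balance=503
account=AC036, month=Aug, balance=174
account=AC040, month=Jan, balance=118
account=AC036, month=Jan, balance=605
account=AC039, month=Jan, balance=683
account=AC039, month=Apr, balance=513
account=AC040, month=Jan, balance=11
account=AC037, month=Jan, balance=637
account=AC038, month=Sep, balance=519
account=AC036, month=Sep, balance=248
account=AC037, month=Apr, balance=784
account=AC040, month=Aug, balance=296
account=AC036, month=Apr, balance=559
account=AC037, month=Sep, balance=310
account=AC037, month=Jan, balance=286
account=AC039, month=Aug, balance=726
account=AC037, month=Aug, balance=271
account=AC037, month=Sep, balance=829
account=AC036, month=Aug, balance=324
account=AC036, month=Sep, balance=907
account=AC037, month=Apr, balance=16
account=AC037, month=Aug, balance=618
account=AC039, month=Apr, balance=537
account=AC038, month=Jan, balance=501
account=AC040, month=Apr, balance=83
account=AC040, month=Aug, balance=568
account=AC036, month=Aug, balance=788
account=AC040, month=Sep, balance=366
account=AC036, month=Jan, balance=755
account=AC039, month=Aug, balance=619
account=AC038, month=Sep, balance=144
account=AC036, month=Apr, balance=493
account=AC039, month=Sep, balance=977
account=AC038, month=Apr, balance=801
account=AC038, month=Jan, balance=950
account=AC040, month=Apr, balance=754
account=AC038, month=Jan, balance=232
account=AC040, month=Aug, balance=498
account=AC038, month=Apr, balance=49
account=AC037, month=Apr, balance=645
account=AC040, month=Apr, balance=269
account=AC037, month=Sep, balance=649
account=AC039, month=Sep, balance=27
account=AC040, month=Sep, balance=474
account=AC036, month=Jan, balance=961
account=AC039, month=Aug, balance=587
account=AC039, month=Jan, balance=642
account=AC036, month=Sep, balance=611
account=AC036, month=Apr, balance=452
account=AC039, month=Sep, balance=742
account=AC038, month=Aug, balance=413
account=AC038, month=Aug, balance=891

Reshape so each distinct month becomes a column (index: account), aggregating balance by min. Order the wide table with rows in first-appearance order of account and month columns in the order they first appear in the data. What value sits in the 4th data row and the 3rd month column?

366

With rows in first-appearance order of account, row 4 is account=AC040. month columns in first-appearance order: Apr, Aug, Sep, Jan; column 3 is Sep.
Long rows with account=AC040, month=Sep: min(503, 366, 474) = 366.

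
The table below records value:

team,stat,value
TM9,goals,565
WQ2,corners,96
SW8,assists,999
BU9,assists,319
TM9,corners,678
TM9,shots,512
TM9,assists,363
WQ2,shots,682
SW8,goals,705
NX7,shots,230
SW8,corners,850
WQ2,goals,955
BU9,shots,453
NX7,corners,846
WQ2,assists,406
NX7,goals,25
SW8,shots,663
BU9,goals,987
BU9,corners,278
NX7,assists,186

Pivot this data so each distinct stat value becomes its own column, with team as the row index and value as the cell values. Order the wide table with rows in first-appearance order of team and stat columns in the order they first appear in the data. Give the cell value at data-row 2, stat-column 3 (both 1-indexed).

406

With rows in first-appearance order of team, row 2 is team=WQ2. stat columns in first-appearance order: goals, corners, assists, shots; column 3 is assists.
Long rows with team=WQ2, stat=assists: value = 406.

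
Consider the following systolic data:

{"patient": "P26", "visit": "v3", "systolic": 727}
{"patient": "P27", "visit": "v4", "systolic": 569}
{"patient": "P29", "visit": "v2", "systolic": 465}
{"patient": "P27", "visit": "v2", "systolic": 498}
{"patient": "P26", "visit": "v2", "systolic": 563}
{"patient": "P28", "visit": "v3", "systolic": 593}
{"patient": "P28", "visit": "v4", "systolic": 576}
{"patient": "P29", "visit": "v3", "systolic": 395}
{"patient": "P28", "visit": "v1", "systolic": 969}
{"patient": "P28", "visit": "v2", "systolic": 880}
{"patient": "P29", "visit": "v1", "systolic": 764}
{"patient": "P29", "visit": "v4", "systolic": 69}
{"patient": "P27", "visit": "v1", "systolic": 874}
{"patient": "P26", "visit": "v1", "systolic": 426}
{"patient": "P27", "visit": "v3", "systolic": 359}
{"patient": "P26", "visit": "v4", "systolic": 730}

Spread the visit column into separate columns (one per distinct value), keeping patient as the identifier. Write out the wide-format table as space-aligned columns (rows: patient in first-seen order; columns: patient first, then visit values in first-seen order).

Columns: patient plus the 4 distinct visit values (v3, v4, v2, v1).
For example, row P26 column v3 takes systolic=727 from the long row (P26, v3).

patient  v3   v4   v2   v1 
P26      727  730  563  426
P27      359  569  498  874
P29      395  69   465  764
P28      593  576  880  969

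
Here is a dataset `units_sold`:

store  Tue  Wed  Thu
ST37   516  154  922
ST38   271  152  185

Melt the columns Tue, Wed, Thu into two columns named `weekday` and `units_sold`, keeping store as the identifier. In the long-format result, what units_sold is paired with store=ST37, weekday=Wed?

154

Unpivoting turns each (store, wide-column) pair into one long row.
The wide cell at row ST37, column Wed holds 154, so the long row (ST37, Wed) has units_sold=154.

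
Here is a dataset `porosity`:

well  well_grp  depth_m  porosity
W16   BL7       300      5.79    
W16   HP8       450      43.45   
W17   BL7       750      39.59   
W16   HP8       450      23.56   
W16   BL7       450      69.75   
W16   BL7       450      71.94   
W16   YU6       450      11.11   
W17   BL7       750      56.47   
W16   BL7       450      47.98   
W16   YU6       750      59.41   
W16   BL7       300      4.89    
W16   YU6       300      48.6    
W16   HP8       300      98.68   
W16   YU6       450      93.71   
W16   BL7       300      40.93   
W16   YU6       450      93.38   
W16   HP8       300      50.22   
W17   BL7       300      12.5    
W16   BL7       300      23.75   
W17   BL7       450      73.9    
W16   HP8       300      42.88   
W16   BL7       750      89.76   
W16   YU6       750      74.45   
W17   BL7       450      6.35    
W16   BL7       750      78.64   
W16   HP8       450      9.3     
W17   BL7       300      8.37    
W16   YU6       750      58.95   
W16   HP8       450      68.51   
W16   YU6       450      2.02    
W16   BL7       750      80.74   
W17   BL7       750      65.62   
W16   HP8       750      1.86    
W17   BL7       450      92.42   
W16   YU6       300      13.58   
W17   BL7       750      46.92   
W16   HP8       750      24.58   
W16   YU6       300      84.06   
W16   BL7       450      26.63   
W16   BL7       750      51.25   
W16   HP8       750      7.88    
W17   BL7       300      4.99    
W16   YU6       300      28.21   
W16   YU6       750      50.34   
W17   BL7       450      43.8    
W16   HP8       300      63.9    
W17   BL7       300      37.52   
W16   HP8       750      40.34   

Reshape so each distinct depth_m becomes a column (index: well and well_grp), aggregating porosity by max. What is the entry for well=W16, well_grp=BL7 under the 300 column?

Rows with well=W16, well_grp=BL7 and depth_m=300: porosity values are 5.79, 4.89, 40.93, 23.75.
max(5.79, 4.89, 40.93, 23.75) = 40.93.

40.93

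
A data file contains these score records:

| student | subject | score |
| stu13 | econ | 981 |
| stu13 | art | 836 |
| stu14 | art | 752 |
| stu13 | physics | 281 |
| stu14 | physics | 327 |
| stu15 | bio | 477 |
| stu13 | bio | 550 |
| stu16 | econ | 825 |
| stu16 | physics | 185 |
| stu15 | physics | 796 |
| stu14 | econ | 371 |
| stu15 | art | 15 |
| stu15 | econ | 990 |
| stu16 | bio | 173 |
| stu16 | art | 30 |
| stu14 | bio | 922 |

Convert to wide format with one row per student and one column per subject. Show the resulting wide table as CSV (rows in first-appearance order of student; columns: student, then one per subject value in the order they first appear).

student,econ,art,physics,bio
stu13,981,836,281,550
stu14,371,752,327,922
stu15,990,15,796,477
stu16,825,30,185,173

Columns: student plus the 4 distinct subject values (econ, art, physics, bio).
For example, row stu13 column econ takes score=981 from the long row (stu13, econ).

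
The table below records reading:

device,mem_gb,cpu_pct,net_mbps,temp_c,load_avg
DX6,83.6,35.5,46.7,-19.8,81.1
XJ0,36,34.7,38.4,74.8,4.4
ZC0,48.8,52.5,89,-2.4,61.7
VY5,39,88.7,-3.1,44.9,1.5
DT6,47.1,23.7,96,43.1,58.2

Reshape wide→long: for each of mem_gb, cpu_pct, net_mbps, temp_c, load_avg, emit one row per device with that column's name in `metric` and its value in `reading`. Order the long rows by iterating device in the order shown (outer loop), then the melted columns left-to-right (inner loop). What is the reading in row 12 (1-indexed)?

25 rows total (5 × 5). Row 12: index ⌊(12-1)/5⌋ = 2 into device → ZC0; (12-1) mod 5 = 1 into the melted columns → cpu_pct.
So row 12 is (ZC0, cpu_pct, 52.5); reading = 52.5.

52.5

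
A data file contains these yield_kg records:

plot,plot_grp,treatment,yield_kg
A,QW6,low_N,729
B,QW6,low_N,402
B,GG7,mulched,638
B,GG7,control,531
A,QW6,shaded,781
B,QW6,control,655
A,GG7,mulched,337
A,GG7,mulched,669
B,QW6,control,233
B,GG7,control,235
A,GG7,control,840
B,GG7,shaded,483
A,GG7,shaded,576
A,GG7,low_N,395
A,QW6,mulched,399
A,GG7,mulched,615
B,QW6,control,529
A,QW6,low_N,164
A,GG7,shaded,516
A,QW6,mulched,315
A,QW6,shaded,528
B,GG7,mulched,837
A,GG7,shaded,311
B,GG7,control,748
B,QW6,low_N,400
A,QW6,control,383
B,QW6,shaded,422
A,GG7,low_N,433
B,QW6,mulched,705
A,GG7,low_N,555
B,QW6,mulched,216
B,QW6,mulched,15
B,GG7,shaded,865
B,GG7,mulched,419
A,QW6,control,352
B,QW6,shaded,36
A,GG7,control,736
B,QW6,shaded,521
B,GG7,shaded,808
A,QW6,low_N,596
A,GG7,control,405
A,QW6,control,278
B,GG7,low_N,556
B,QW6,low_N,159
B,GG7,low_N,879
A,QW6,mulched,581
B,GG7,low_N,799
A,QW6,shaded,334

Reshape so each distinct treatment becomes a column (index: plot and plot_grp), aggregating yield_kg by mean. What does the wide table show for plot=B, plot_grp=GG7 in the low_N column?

Rows with plot=B, plot_grp=GG7 and treatment=low_N: yield_kg values are 556, 879, 799.
(556 + 879 + 799) / 3 = 744.67.

744.67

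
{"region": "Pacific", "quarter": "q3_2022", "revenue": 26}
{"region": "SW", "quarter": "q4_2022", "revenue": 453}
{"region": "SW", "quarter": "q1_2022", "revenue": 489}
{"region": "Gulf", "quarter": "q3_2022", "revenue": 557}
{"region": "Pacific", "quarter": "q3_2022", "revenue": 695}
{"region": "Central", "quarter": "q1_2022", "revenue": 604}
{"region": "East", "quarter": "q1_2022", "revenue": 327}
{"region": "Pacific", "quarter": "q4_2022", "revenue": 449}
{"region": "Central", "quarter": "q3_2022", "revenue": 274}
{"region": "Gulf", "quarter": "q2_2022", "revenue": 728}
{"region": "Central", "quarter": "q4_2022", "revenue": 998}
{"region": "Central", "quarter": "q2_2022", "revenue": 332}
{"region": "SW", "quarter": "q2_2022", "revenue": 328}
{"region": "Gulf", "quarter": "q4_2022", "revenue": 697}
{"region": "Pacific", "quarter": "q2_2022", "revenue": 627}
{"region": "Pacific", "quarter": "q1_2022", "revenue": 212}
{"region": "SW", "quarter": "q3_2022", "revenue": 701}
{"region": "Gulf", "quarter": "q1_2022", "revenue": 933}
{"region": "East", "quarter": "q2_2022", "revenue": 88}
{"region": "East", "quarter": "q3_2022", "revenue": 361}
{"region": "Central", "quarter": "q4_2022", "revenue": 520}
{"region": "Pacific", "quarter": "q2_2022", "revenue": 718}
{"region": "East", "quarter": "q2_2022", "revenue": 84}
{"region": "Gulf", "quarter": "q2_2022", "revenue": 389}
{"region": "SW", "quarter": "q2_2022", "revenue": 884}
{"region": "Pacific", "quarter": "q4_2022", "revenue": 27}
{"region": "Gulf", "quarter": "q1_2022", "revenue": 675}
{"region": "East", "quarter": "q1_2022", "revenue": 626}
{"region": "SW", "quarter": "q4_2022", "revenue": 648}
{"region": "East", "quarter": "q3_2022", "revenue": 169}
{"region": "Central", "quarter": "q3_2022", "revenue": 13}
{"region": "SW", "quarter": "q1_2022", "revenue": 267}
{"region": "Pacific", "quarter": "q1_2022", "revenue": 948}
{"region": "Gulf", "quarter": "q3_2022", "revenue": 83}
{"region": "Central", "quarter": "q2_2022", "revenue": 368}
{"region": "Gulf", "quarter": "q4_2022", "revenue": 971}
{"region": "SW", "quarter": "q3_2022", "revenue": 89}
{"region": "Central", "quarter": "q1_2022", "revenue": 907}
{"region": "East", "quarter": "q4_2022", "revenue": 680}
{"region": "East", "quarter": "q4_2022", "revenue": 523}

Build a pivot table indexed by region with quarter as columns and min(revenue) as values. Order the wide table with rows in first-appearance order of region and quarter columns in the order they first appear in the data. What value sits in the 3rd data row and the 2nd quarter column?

697

With rows in first-appearance order of region, row 3 is region=Gulf. quarter columns in first-appearance order: q3_2022, q4_2022, q1_2022, q2_2022; column 2 is q4_2022.
Long rows with region=Gulf, quarter=q4_2022: min(697, 971) = 697.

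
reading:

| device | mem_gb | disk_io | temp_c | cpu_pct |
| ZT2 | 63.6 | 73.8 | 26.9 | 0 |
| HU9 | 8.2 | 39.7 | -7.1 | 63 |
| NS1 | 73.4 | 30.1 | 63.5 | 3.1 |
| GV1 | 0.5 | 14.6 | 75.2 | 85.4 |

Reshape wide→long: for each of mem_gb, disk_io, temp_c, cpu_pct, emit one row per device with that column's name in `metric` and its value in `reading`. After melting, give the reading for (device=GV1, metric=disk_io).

14.6

Unpivoting turns each (device, wide-column) pair into one long row.
The wide cell at row GV1, column disk_io holds 14.6, so the long row (GV1, disk_io) has reading=14.6.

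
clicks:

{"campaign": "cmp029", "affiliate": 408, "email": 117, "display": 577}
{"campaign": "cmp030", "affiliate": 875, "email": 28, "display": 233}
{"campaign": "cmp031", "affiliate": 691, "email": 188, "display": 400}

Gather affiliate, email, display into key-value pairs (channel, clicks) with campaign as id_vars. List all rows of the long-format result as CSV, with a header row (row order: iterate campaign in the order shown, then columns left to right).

campaign,channel,clicks
cmp029,affiliate,408
cmp029,email,117
cmp029,display,577
cmp030,affiliate,875
cmp030,email,28
cmp030,display,233
cmp031,affiliate,691
cmp031,email,188
cmp031,display,400

Each (campaign, column) pair becomes one row: 3 × 3 = 9 rows.
For example, (cmp029, affiliate) → clicks=408.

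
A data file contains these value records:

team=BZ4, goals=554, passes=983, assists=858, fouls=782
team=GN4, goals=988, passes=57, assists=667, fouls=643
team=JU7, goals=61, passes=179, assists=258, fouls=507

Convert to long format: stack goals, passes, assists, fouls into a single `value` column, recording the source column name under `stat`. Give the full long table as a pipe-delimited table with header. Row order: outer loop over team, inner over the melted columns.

| team | stat | value |
| BZ4 | goals | 554 |
| BZ4 | passes | 983 |
| BZ4 | assists | 858 |
| BZ4 | fouls | 782 |
| GN4 | goals | 988 |
| GN4 | passes | 57 |
| GN4 | assists | 667 |
| GN4 | fouls | 643 |
| JU7 | goals | 61 |
| JU7 | passes | 179 |
| JU7 | assists | 258 |
| JU7 | fouls | 507 |

Each (team, column) pair becomes one row: 3 × 4 = 12 rows.
For example, (BZ4, goals) → value=554.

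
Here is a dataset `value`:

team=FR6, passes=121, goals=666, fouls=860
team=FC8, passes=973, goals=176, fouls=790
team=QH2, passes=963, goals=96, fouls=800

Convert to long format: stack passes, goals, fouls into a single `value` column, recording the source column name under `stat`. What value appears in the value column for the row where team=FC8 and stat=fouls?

Unpivoting turns each (team, wide-column) pair into one long row.
The wide cell at row FC8, column fouls holds 790, so the long row (FC8, fouls) has value=790.

790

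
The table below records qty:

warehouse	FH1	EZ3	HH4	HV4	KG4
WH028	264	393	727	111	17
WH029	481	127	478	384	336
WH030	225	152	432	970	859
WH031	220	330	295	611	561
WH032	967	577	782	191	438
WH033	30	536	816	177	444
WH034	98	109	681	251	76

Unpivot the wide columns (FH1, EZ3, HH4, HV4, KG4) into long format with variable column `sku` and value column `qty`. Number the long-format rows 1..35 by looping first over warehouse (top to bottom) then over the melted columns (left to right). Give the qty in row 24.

35 rows total (7 × 5). Row 24: index ⌊(24-1)/5⌋ = 4 into warehouse → WH032; (24-1) mod 5 = 3 into the melted columns → HV4.
So row 24 is (WH032, HV4, 191); qty = 191.

191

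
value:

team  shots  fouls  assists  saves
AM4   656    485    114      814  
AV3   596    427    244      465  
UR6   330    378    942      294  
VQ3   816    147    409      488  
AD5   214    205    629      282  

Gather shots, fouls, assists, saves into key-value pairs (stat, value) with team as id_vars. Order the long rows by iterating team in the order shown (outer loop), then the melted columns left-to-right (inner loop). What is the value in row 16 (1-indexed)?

488

20 rows total (5 × 4). Row 16: index ⌊(16-1)/4⌋ = 3 into team → VQ3; (16-1) mod 4 = 3 into the melted columns → saves.
So row 16 is (VQ3, saves, 488); value = 488.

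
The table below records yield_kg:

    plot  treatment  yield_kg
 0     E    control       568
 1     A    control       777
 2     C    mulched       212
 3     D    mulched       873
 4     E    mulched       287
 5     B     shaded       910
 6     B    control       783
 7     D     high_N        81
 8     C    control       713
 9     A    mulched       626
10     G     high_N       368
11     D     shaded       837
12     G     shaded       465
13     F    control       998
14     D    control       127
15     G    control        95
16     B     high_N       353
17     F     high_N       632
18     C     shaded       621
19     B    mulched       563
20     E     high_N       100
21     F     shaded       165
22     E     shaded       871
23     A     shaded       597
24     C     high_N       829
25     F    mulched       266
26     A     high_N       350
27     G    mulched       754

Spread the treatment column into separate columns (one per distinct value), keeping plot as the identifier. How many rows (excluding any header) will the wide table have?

7 distinct plot values → 7 rows.

7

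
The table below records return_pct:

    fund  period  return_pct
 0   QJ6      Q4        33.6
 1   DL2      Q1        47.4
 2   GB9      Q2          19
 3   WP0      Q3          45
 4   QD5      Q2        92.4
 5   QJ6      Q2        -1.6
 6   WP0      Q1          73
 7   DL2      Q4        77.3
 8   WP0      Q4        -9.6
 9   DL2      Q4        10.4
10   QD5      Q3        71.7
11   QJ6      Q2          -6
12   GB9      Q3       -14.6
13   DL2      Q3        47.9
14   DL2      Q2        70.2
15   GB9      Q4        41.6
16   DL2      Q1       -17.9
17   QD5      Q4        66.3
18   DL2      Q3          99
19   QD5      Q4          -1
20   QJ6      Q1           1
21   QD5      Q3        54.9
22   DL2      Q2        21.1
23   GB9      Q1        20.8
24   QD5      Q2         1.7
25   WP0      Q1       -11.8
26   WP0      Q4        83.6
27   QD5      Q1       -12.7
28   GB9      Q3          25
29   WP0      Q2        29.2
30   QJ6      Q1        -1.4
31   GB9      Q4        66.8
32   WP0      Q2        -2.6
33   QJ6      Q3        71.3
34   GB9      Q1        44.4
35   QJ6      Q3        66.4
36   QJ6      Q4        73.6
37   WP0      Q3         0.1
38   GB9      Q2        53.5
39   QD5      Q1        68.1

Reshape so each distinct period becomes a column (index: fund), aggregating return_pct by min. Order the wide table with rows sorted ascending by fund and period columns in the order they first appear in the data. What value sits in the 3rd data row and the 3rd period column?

1.7

With rows sorted ascending by fund, row 3 is fund=QD5. period columns in first-appearance order: Q4, Q1, Q2, Q3; column 3 is Q2.
Long rows with fund=QD5, period=Q2: min(92.4, 1.7) = 1.7.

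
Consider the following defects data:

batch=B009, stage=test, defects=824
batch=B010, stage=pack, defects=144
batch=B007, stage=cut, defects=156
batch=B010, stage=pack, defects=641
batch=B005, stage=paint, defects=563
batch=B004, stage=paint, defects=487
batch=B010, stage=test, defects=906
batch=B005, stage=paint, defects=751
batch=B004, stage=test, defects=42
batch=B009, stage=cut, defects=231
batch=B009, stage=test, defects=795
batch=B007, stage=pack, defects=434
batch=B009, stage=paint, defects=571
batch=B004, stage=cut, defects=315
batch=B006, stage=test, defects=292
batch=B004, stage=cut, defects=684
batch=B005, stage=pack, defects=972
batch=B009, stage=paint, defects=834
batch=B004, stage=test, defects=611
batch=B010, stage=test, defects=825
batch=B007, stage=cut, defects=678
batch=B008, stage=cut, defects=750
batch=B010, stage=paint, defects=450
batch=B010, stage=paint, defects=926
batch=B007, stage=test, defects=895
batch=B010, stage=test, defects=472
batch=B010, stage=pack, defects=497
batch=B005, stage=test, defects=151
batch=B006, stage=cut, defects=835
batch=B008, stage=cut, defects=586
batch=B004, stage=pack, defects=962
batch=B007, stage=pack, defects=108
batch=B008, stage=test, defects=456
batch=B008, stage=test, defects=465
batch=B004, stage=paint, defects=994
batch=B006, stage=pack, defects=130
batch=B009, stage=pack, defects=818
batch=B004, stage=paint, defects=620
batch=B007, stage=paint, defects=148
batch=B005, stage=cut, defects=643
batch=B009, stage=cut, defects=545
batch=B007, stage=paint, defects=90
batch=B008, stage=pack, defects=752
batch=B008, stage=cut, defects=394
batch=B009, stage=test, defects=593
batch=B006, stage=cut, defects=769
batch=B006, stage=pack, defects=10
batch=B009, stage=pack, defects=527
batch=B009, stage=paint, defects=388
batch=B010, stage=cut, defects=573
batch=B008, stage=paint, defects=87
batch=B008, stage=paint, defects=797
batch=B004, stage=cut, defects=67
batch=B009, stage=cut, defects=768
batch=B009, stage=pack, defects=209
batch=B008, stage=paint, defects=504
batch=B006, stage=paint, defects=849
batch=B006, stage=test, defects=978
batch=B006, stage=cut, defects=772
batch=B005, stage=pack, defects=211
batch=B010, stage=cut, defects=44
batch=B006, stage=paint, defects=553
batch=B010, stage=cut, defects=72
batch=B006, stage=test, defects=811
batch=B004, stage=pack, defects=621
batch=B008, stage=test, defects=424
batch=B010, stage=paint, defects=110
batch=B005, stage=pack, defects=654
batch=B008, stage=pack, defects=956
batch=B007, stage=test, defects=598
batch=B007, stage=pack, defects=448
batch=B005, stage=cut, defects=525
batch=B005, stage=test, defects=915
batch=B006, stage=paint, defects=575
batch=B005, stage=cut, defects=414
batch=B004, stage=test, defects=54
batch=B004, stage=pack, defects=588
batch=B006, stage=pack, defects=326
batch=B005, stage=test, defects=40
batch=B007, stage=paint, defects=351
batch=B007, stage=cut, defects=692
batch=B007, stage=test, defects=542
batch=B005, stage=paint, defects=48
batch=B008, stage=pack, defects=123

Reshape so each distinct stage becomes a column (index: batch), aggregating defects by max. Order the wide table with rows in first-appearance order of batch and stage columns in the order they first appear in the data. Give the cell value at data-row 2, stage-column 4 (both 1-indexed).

With rows in first-appearance order of batch, row 2 is batch=B010. stage columns in first-appearance order: test, pack, cut, paint; column 4 is paint.
Long rows with batch=B010, stage=paint: max(450, 926, 110) = 926.

926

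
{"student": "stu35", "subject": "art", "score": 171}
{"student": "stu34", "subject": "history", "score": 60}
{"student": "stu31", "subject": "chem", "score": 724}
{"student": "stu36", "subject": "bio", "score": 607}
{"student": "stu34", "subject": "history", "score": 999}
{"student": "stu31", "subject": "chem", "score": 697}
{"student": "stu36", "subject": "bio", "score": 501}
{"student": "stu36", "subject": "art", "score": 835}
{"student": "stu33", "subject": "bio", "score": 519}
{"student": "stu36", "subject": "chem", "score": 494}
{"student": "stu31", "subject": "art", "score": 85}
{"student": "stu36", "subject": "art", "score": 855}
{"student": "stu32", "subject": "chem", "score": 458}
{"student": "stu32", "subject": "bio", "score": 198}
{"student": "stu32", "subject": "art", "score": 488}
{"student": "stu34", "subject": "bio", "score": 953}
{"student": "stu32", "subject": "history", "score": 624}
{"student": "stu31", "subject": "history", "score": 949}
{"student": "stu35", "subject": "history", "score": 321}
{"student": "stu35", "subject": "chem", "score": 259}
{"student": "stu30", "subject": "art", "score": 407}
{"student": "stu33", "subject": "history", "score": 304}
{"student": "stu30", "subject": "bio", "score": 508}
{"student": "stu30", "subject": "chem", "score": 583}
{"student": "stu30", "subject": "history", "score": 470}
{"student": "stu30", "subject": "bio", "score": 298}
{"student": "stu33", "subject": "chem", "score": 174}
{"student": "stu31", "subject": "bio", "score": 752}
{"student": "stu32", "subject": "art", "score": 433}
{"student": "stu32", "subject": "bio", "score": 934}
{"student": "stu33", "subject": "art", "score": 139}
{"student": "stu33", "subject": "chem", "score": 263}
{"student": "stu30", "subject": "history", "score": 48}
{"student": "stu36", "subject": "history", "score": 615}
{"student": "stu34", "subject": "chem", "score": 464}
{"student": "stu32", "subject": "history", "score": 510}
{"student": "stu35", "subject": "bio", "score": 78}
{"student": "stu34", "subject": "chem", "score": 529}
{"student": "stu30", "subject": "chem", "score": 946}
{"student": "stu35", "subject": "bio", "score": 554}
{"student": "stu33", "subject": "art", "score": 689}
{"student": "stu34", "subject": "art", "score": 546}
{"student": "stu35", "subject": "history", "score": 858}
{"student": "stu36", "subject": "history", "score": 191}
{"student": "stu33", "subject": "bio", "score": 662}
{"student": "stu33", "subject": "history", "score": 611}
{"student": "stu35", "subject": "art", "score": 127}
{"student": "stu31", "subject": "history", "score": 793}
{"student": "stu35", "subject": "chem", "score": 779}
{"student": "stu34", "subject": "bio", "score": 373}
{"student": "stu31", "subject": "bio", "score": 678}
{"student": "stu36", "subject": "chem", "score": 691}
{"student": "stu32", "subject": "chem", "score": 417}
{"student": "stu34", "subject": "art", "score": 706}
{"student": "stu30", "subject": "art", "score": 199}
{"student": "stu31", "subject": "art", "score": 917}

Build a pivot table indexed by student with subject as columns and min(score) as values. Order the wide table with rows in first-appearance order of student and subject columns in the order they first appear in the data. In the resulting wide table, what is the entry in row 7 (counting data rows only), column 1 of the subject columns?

199

With rows in first-appearance order of student, row 7 is student=stu30. subject columns in first-appearance order: art, history, chem, bio; column 1 is art.
Long rows with student=stu30, subject=art: min(407, 199) = 199.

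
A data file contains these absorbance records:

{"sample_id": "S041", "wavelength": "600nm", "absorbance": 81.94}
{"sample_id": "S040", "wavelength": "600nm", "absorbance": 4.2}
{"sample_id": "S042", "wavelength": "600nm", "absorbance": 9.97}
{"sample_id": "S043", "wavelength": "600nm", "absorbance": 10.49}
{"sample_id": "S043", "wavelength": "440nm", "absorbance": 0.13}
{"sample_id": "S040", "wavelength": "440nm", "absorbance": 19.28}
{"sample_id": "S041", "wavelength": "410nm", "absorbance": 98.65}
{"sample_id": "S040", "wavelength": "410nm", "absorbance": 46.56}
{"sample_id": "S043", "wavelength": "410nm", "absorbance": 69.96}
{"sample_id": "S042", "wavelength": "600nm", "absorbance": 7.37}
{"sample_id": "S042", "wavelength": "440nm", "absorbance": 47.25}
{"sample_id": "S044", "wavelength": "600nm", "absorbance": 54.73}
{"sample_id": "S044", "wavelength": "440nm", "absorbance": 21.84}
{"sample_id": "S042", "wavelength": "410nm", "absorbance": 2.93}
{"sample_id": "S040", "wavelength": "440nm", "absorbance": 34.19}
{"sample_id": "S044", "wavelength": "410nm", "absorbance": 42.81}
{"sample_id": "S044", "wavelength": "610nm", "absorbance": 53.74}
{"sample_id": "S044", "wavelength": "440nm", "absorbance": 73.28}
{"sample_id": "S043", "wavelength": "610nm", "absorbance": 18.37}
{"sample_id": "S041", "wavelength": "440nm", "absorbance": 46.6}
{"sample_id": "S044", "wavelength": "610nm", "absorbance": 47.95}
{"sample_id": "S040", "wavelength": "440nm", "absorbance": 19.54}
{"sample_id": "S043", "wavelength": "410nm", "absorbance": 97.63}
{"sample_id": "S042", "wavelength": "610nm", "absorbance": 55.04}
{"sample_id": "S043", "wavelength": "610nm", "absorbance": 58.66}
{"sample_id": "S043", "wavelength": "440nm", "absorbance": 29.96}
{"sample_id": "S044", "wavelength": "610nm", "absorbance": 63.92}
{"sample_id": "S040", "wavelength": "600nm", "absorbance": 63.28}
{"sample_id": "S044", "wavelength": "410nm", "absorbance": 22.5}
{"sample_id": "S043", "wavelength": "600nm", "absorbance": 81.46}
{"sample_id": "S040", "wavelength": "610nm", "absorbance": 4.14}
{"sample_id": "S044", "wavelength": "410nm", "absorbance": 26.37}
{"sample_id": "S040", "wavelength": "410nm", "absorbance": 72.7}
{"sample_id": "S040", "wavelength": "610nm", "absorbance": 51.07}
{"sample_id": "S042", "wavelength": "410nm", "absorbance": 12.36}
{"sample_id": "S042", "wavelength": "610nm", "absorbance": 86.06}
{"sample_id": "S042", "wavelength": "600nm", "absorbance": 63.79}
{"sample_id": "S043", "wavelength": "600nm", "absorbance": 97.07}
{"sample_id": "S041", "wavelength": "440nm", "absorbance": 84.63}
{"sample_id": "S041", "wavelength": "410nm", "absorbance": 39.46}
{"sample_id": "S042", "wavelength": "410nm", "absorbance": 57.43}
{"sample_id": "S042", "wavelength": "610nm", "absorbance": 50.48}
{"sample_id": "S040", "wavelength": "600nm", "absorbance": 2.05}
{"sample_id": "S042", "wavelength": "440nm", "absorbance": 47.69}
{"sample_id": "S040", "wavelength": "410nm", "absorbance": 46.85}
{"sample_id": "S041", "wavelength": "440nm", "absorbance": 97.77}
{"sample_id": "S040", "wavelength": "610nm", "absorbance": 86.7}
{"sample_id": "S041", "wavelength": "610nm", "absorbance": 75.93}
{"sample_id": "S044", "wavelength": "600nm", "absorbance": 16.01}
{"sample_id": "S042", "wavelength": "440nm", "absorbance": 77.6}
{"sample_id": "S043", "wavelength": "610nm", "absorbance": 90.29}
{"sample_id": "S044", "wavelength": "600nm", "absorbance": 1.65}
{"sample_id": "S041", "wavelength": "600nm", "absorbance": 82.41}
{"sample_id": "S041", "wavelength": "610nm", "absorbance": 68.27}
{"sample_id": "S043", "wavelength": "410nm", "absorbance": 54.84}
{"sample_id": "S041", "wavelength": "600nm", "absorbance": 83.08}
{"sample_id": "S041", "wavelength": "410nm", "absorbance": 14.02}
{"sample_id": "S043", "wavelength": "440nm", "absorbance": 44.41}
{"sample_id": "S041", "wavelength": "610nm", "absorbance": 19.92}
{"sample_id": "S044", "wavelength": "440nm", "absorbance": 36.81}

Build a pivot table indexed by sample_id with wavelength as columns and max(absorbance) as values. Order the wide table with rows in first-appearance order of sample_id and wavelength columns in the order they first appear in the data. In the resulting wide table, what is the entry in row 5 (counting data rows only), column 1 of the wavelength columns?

54.73

With rows in first-appearance order of sample_id, row 5 is sample_id=S044. wavelength columns in first-appearance order: 600nm, 440nm, 410nm, 610nm; column 1 is 600nm.
Long rows with sample_id=S044, wavelength=600nm: max(54.73, 16.01, 1.65) = 54.73.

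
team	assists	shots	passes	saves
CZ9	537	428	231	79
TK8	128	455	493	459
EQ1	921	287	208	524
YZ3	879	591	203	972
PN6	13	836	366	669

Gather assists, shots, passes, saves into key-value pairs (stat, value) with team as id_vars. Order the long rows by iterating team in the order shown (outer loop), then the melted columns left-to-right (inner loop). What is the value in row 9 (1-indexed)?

921

20 rows total (5 × 4). Row 9: index ⌊(9-1)/4⌋ = 2 into team → EQ1; (9-1) mod 4 = 0 into the melted columns → assists.
So row 9 is (EQ1, assists, 921); value = 921.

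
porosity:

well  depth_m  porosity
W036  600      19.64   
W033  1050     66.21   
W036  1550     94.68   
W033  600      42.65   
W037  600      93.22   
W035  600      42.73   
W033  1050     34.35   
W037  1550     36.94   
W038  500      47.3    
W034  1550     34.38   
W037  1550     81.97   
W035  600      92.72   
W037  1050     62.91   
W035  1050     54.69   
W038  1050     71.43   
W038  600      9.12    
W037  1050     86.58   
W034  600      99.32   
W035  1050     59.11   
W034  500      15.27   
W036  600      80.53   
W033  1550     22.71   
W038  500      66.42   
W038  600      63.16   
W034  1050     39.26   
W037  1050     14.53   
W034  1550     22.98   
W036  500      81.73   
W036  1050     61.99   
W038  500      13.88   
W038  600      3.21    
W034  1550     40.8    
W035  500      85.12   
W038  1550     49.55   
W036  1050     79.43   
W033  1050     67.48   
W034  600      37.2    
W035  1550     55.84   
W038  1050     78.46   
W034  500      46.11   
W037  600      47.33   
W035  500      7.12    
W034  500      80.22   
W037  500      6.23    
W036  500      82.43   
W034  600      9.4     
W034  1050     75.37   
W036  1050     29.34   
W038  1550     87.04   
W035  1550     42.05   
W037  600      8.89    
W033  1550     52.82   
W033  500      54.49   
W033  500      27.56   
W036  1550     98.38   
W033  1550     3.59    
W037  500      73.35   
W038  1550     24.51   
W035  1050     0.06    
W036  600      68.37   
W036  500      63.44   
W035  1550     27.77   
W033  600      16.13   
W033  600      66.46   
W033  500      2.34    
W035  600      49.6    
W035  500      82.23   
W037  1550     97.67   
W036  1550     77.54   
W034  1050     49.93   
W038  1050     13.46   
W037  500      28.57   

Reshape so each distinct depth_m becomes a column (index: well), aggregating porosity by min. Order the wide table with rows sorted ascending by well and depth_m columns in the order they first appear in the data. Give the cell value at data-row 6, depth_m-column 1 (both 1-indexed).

3.21

With rows sorted ascending by well, row 6 is well=W038. depth_m columns in first-appearance order: 600, 1050, 1550, 500; column 1 is 600.
Long rows with well=W038, depth_m=600: min(9.12, 63.16, 3.21) = 3.21.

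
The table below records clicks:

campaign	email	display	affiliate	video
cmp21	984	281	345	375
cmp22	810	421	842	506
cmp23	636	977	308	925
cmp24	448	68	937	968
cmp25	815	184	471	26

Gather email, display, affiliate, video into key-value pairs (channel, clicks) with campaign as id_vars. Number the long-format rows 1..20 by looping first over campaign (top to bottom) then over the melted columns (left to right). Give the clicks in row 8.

506

20 rows total (5 × 4). Row 8: index ⌊(8-1)/4⌋ = 1 into campaign → cmp22; (8-1) mod 4 = 3 into the melted columns → video.
So row 8 is (cmp22, video, 506); clicks = 506.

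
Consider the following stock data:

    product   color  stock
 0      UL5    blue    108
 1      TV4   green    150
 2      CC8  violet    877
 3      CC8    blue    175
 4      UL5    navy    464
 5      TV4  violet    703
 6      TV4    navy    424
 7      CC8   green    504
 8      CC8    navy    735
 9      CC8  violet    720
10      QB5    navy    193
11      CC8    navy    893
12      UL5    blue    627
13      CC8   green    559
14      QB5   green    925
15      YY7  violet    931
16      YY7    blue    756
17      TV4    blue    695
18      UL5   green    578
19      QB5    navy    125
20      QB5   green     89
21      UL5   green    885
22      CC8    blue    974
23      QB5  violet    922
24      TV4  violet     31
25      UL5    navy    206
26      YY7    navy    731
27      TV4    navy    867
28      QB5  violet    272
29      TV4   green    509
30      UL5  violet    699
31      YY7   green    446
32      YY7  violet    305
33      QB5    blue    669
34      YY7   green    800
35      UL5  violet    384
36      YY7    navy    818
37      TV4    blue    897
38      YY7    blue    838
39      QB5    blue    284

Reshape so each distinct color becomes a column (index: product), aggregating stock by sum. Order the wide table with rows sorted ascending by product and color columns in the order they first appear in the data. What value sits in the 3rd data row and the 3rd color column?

734

With rows sorted ascending by product, row 3 is product=TV4. color columns in first-appearance order: blue, green, violet, navy; column 3 is violet.
Long rows with product=TV4, color=violet: 703 + 31 = 734.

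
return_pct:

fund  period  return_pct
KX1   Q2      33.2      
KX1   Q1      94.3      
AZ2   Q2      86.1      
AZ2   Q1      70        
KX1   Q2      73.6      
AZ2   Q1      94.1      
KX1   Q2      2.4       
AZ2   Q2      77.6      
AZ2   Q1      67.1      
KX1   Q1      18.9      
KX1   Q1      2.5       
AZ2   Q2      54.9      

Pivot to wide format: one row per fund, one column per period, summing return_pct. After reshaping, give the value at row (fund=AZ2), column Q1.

231.2

Rows with fund=AZ2 and period=Q1: return_pct values are 70, 94.1, 67.1.
70 + 94.1 + 67.1 = 231.2.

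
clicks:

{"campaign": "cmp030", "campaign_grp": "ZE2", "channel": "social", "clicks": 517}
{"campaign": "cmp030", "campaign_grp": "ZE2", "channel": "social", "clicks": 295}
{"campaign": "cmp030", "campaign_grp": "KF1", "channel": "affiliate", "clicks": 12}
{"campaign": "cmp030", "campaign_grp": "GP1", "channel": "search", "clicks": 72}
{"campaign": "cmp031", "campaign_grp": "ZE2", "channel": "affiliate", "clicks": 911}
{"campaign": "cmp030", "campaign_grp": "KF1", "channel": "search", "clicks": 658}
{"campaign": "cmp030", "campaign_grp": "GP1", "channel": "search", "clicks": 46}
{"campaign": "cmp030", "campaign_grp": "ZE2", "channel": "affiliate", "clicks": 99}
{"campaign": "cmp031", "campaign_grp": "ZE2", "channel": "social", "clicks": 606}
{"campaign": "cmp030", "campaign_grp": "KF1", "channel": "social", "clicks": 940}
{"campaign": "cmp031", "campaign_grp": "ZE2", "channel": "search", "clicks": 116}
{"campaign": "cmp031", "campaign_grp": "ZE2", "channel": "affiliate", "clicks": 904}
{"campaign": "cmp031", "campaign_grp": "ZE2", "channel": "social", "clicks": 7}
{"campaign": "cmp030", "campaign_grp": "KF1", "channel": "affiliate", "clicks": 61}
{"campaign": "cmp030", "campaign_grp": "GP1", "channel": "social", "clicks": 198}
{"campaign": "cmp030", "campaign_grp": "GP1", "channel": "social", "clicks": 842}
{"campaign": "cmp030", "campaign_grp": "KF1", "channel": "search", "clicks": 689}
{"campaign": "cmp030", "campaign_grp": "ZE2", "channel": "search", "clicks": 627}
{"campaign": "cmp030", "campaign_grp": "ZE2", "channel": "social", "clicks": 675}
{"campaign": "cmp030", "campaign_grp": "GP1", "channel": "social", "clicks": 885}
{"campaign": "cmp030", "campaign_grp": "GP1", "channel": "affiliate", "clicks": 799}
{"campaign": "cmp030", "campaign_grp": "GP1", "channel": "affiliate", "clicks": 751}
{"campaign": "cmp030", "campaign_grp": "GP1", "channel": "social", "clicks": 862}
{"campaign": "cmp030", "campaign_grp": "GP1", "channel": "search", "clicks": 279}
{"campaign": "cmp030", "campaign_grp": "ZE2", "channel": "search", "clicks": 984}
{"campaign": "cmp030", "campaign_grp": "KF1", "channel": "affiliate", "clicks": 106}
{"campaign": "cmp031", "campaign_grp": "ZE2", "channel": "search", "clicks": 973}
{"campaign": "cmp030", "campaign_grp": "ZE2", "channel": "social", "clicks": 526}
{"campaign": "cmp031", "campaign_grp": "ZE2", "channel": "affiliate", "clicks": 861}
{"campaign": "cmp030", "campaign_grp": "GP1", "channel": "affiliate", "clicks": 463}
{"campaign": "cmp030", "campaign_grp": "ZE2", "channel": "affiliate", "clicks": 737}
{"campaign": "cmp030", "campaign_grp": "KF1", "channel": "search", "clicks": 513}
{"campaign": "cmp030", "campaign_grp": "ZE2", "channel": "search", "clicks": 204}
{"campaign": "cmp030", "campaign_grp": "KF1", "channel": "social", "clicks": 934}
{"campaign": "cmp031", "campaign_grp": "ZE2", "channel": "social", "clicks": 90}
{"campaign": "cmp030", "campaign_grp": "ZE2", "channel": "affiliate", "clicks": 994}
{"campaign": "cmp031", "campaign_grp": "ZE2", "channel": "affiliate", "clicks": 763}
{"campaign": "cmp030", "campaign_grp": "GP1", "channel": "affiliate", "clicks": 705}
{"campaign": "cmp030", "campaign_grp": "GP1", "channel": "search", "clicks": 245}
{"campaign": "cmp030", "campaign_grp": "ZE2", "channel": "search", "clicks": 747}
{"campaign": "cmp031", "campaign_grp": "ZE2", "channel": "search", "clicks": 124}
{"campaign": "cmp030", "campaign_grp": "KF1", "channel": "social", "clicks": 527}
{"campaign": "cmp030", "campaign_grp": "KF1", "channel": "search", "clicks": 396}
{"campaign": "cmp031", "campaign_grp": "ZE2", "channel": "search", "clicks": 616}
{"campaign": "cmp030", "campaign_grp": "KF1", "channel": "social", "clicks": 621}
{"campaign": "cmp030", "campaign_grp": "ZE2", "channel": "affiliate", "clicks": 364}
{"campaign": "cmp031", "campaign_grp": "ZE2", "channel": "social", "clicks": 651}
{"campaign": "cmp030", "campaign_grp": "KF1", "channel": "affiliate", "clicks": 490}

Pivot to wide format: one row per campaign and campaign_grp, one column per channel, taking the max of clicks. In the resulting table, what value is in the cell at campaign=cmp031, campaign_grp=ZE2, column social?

651

Rows with campaign=cmp031, campaign_grp=ZE2 and channel=social: clicks values are 606, 7, 90, 651.
max(606, 7, 90, 651) = 651.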